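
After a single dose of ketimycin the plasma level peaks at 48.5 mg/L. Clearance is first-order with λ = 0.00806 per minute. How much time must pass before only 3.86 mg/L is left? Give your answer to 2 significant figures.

t½ = ln 2 / λ = 0.69315 / 0.00806 ≈ 85.998 minutes.
Fraction remaining = 3.86/48.5 ≈ 0.079588.
n = log₂(48.5/3.86) = ln(12.565)/ln 2 ≈ 3.6513 half-lives.
t = n × t½ = 3.6513 × 85.998 ≈ 314.01 minutes.

310 minutes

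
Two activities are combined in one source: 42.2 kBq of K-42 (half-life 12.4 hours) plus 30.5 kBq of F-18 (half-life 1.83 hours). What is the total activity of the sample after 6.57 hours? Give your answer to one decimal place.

31.8 kBq

K-42: 42.2 × (1/2)^(6.57/12.4) = 42.2 × (1/2)^0.52984 ≈ 29.229 kBq.
F-18: 30.5 × (1/2)^(6.57/1.83) = 30.5 × (1/2)^3.5902 ≈ 2.5325 kBq.
Total = 29.229 + 2.5325 ≈ 31.762 kBq.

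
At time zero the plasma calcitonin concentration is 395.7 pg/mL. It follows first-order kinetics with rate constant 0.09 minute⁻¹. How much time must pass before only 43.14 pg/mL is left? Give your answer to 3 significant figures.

t½ = ln 2 / k = 0.69315 / 0.09 ≈ 7.7016 minutes.
Fraction remaining = 43.14/395.7 ≈ 0.10902.
n = log₂(395.7/43.14) = ln(9.1725)/ln 2 ≈ 3.1973 half-lives.
t = n × t½ = 3.1973 × 7.7016 ≈ 24.625 minutes.

24.6 minutes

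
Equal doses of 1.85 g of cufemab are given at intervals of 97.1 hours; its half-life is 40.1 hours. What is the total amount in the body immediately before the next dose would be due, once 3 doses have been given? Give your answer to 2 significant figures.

0.42 g

The 3 doses were given 291.3, 194.2, 97.1 hours ago.
Total = 1.85·(1/2)^(291.3/40.1) + 1.85·(1/2)^(194.2/40.1) + 1.85·(1/2)^(97.1/40.1)
      = 0.012033 + 0.064464 + 0.34534 ≈ 0.42183 g.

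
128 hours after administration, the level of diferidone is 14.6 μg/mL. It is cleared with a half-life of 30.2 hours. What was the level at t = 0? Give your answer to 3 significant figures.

276 μg/mL

Number of half-lives elapsed: n = 128/30.2 ≈ 4.2384.
A₀ = A × 2^n = 14.6 × 2^4.2384 = 14.6 × 18.875 ≈ 275.58 μg/mL.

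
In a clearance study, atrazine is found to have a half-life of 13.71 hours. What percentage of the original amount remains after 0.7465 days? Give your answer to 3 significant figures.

0.7465 days = 17.916 hours.
n = 17.916/13.71 ≈ 1.3068 half-lives.
Fraction remaining = (1/2)^1.3068 ≈ 0.40422, i.e. 40.422%.

40.4%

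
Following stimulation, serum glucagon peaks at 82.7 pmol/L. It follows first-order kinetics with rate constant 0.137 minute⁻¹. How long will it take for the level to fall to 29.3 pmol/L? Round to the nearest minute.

8 minutes

t½ = ln 2 / λ = 0.69315 / 0.137 ≈ 5.0595 minutes.
Fraction remaining = 29.3/82.7 ≈ 0.35429.
n = log₂(82.7/29.3) = ln(2.8225)/ln 2 ≈ 1.497 half-lives.
t = n × t½ = 1.497 × 5.0595 ≈ 7.574 minutes.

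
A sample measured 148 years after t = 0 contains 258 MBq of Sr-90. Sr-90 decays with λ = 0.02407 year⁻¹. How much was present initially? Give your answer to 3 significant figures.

t½ = ln 2 / λ = 0.69315 / 0.02407 ≈ 28.797 years.
Number of half-lives elapsed: n = 148/28.797 ≈ 5.1394.
A₀ = A × 2^n = 258 × 2^5.1394 = 258 × 35.246 ≈ 9093.5 MBq.

9090 MBq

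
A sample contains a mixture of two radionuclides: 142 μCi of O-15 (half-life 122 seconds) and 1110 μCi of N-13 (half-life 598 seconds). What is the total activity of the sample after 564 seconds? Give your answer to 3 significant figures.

O-15: 142 × (1/2)^(564/122) = 142 × (1/2)^4.623 ≈ 5.7629 μCi.
N-13: 1110 × (1/2)^(564/598) = 1110 × (1/2)^0.94314 ≈ 577.31 μCi.
Total = 5.7629 + 577.31 ≈ 583.07 μCi.

583 μCi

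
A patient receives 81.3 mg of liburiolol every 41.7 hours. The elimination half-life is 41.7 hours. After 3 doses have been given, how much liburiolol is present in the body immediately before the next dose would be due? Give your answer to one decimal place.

The 3 doses were given 125.1, 83.4, 41.7 hours ago.
Total = 81.3·(1/2)^(125.1/41.7) + 81.3·(1/2)^(83.4/41.7) + 81.3·(1/2)^(41.7/41.7)
      = 10.162 + 20.325 + 40.65 ≈ 71.137 mg.

71.1 mg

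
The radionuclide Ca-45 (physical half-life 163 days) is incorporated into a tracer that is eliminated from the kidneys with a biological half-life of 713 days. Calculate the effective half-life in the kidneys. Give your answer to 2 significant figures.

1/t_eff = 1/t_phys + 1/t_biol = 1/163 + 1/713 = 0.0075375 per day.
t_eff = 163 × 713 / (163 + 713) ≈ 132.67 days.

130 days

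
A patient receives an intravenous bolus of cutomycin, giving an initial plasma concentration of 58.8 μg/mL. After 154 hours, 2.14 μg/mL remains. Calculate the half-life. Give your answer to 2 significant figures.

32 hours

A/A₀ = 2.14/58.8 ≈ 0.036395.
n = log₂(27.477) ≈ 4.7801 half-lives elapsed in 154 hours.
t½ = 154/4.7801 ≈ 32.217 hours.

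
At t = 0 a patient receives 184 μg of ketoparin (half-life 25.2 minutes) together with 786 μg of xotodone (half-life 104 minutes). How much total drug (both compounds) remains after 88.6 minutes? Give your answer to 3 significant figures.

452 μg

ketoparin: 184 × (1/2)^(88.6/25.2) = 184 × (1/2)^3.5159 ≈ 16.086 μg.
xotodone: 786 × (1/2)^(88.6/104) = 786 × (1/2)^0.85192 ≈ 435.48 μg.
Total = 16.086 + 435.48 ≈ 451.57 μg.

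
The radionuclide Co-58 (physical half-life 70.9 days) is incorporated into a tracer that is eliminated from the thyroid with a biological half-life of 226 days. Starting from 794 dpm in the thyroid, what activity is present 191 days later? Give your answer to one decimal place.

1/t_eff = 1/t_phys + 1/t_biol = 1/70.9 + 1/226 = 0.018529 per day.
t_eff = 70.9 × 226 / (70.9 + 226) ≈ 53.969 days.
Remaining = 794 × (1/2)^(191/53.969) = 794 × (1/2)^3.5391 ≈ 68.305 dpm.

68.3 dpm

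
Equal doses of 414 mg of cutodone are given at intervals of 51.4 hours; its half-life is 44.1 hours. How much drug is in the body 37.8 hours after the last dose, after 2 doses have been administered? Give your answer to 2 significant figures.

The 2 doses were given 89.2, 37.8 hours ago.
Total = 414·(1/2)^(89.2/44.1) + 414·(1/2)^(37.8/44.1)
      = 101.89 + 228.55 ≈ 330.43 mg.

330 mg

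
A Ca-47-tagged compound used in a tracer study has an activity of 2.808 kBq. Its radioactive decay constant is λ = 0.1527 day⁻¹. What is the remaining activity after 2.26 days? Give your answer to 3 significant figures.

1.99 kBq

t½ = ln 2 / λ = 0.69315 / 0.1527 ≈ 4.5393 days.
Number of half-lives: n = 2.26/4.5393 ≈ 0.49788.
Remaining = 2.808 × (1/2)^0.49788 = 2.808 × 0.70815 ≈ 1.9885 kBq.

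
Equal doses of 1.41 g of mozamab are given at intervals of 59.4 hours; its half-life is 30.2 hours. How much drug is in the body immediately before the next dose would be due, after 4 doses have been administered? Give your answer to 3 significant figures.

0.483 g

The 4 doses were given 237.6, 178.2, 118.8, 59.4 hours ago.
Total = 1.41·(1/2)^(237.6/30.2) + 1.41·(1/2)^(178.2/30.2) + 1.41·(1/2)^(118.8/30.2) + 1.41·(1/2)^(59.4/30.2)
      = 0.0060374 + 0.023602 + 0.092265 + 0.36068 ≈ 0.48259 g.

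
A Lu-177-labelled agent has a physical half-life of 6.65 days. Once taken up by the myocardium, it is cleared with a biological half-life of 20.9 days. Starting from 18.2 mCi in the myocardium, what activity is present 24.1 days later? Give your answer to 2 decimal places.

1/t_eff = 1/t_phys + 1/t_biol = 1/6.65 + 1/20.9 = 0.19822 per day.
t_eff = 6.65 × 20.9 / (6.65 + 20.9) ≈ 5.0448 days.
Remaining = 18.2 × (1/2)^(24.1/5.0448) = 18.2 × (1/2)^4.7772 ≈ 0.66374 mCi.

0.66 mCi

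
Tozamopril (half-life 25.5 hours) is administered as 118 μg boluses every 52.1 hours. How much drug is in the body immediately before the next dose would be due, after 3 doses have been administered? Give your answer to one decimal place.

The 3 doses were given 156.3, 104.2, 52.1 hours ago.
Total = 118·(1/2)^(156.3/25.5) + 118·(1/2)^(104.2/25.5) + 118·(1/2)^(52.1/25.5)
      = 1.6856 + 6.9469 + 28.631 ≈ 37.263 μg.

37.3 μg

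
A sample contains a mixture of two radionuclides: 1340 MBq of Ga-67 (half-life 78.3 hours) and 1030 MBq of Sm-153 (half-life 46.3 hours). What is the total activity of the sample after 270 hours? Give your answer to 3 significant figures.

141 MBq

Ga-67: 1340 × (1/2)^(270/78.3) = 1340 × (1/2)^3.4483 ≈ 122.76 MBq.
Sm-153: 1030 × (1/2)^(270/46.3) = 1030 × (1/2)^5.8315 ≈ 18.087 MBq.
Total = 122.76 + 18.087 ≈ 140.85 MBq.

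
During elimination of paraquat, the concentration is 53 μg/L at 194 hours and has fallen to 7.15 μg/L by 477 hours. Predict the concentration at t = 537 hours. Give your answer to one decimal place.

Over Δt = 477 − 194 = 283 hours, the level fell by a factor of 53/7.15 ≈ 7.4126.
n = log₂(7.4126) ≈ 2.89 half-lives, so t½ = 283/2.89 ≈ 97.925 hours.
From t = 477 to t = 537: 7.15 × (1/2)^((537−477)/97.925) ≈ 4.6758 μg/L.

4.7 μg/L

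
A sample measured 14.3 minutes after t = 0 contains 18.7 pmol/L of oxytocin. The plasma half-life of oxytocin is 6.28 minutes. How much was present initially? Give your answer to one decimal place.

90.6 pmol/L

Number of half-lives elapsed: n = 14.3/6.28 ≈ 2.2771.
A₀ = A × 2^n = 18.7 × 2^2.2771 = 18.7 × 4.8469 ≈ 90.638 pmol/L.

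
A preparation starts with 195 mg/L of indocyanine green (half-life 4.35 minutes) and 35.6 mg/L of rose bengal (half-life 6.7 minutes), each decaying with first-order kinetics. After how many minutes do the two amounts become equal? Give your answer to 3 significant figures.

Set 195·(1/2)^(t/4.35) = 35.6·(1/2)^(t/6.7).
Taking log₂: log₂(195/35.6) = t·(1/4.35 − 1/6.7).
log₂(5.4775) = 2.4535; 1/4.35 − 1/6.7 = 0.080631.
t = 2.4535 / 0.080631 ≈ 30.429 minutes.

30.4 minutes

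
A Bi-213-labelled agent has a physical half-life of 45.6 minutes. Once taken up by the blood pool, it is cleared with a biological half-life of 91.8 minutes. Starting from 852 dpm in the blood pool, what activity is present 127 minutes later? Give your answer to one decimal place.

47.4 dpm

1/t_eff = 1/t_phys + 1/t_biol = 1/45.6 + 1/91.8 = 0.032823 per minute.
t_eff = 45.6 × 91.8 / (45.6 + 91.8) ≈ 30.466 minutes.
Remaining = 852 × (1/2)^(127/30.466) = 852 × (1/2)^4.1685 ≈ 47.379 dpm.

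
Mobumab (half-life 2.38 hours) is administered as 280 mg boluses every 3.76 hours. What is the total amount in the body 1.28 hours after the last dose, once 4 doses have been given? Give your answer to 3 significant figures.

The 4 doses were given 12.56, 8.8, 5.04, 1.28 hours ago.
Total = 280·(1/2)^(12.56/2.38) + 280·(1/2)^(8.8/2.38) + 280·(1/2)^(5.04/2.38) + 280·(1/2)^(1.28/2.38)
      = 7.2199 + 21.583 + 64.518 + 192.87 ≈ 286.19 mg.

286 mg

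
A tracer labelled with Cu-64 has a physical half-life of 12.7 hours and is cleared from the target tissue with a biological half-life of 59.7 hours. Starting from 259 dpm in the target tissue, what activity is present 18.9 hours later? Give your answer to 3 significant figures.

1/t_eff = 1/t_phys + 1/t_biol = 1/12.7 + 1/59.7 = 0.095491 per hour.
t_eff = 12.7 × 59.7 / (12.7 + 59.7) ≈ 10.472 hours.
Remaining = 259 × (1/2)^(18.9/10.472) = 259 × (1/2)^1.8048 ≈ 74.133 dpm.

74.1 dpm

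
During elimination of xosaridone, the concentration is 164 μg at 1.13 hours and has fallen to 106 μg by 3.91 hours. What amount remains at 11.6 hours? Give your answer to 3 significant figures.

Over Δt = 3.91 − 1.13 = 2.78 hours, the level fell by a factor of 164/106 ≈ 1.5472.
n = log₂(1.5472) ≈ 0.62963 half-lives, so t½ = 2.78/0.62963 ≈ 4.4153 hours.
From t = 3.91 to t = 11.6: 106 × (1/2)^((11.6−3.91)/4.4153) ≈ 31.696 μg.

31.7 μg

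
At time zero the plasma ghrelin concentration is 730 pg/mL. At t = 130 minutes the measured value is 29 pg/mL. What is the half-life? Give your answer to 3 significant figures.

A/A₀ = 29/730 ≈ 0.039726.
n = log₂(25.172) ≈ 4.6538 half-lives elapsed in 130 minutes.
t½ = 130/4.6538 ≈ 27.934 minutes.

27.9 minutes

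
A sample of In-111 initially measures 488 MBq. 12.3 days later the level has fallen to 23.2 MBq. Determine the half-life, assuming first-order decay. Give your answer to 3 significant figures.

A/A₀ = 23.2/488 ≈ 0.047541.
n = log₂(21.034) ≈ 4.3947 half-lives elapsed in 12.3 days.
t½ = 12.3/4.3947 ≈ 2.7988 days.

2.80 days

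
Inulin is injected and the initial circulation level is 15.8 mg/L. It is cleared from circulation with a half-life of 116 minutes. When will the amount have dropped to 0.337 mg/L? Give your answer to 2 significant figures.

640 minutes

Fraction remaining = 0.337/15.8 ≈ 0.021329.
n = log₂(15.8/0.337) = ln(46.884)/ln 2 ≈ 5.551 half-lives.
t = n × t½ = 5.551 × 116 ≈ 643.92 minutes.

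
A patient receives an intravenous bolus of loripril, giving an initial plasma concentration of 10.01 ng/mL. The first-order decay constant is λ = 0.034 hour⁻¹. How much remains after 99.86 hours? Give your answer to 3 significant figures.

0.336 ng/mL

t½ = ln 2 / λ = 0.69315 / 0.034 ≈ 20.387 hours.
Number of half-lives: n = 99.86/20.387 ≈ 4.8983.
Remaining = 10.01 × (1/2)^4.8983 = 10.01 × 0.033533 ≈ 0.33566 ng/mL.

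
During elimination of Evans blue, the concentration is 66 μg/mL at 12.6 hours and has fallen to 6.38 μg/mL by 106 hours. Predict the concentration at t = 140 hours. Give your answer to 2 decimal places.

Over Δt = 106 − 12.6 = 93.4 hours, the level fell by a factor of 66/6.38 ≈ 10.345.
n = log₂(10.345) ≈ 3.3708 half-lives, so t½ = 93.4/3.3708 ≈ 27.708 hours.
From t = 106 to t = 140: 6.38 × (1/2)^((140−106)/27.708) ≈ 2.7254 μg/mL.

2.73 μg/mL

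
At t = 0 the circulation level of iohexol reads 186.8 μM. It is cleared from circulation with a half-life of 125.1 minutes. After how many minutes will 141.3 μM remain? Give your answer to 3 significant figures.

Fraction remaining = 141.3/186.8 ≈ 0.75642.
n = log₂(186.8/141.3) = ln(1.322)/ln 2 ≈ 0.40273 half-lives.
t = n × t½ = 0.40273 × 125.1 ≈ 50.382 minutes.

50.4 minutes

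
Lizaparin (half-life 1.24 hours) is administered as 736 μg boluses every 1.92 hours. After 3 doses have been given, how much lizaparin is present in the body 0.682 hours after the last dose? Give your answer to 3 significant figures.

The 3 doses were given 4.522, 2.602, 0.682 hours ago.
Total = 736·(1/2)^(4.522/1.24) + 736·(1/2)^(2.602/1.24) + 736·(1/2)^(0.682/1.24)
      = 58.761 + 171.87 + 502.7 ≈ 733.33 μg.

733 μg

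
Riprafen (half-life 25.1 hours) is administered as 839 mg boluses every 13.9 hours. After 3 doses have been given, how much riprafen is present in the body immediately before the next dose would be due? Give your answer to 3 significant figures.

1230 mg

The 3 doses were given 41.7, 27.8, 13.9 hours ago.
Total = 839·(1/2)^(41.7/25.1) + 839·(1/2)^(27.8/25.1) + 839·(1/2)^(13.9/25.1)
      = 265.24 + 389.36 + 571.55 ≈ 1226.2 mg.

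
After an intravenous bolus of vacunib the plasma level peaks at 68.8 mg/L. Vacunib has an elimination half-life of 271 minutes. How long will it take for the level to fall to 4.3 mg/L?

1084 minutes

4.3/68.8 = 1/16, so 4 half-lives have elapsed.
t = 4 × 271 = 1084 minutes.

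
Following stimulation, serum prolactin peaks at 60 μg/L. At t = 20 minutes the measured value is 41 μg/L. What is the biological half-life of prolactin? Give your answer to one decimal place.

36.4 minutes

A/A₀ = 41/60 ≈ 0.68333.
n = log₂(1.4634) ≈ 0.54934 half-lives elapsed in 20 minutes.
t½ = 20/0.54934 ≈ 36.407 minutes.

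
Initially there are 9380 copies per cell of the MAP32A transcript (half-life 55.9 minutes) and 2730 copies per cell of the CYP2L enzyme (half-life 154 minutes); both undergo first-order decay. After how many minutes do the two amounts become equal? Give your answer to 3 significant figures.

156 minutes

Set 9380·(1/2)^(t/55.9) = 2730·(1/2)^(t/154).
Taking log₂: log₂(9380/2730) = t·(1/55.9 − 1/154).
log₂(3.4359) = 1.7807; 1/55.9 − 1/154 = 0.011396.
t = 1.7807 / 0.011396 ≈ 156.26 minutes.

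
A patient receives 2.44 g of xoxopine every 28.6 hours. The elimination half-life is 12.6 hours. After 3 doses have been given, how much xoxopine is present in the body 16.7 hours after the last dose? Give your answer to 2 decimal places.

1.22 g

The 3 doses were given 73.9, 45.3, 16.7 hours ago.
Total = 2.44·(1/2)^(73.9/12.6) + 2.44·(1/2)^(45.3/12.6) + 2.44·(1/2)^(16.7/12.6)
      = 0.041862 + 0.20189 + 0.97366 ≈ 1.2174 g.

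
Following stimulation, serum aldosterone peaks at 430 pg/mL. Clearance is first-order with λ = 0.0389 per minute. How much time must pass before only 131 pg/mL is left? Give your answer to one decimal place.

30.6 minutes

t½ = ln 2 / λ = 0.69315 / 0.0389 ≈ 17.819 minutes.
Fraction remaining = 131/430 ≈ 0.30465.
n = log₂(430/131) = ln(3.2824)/ln 2 ≈ 1.7148 half-lives.
t = n × t½ = 1.7148 × 17.819 ≈ 30.555 minutes.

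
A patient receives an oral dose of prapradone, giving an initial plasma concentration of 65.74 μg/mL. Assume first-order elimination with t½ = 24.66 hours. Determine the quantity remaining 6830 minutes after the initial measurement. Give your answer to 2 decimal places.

2.68 μg/mL

Convert the elapsed time: 6830 minutes = 113.833 hours.
Number of half-lives: n = 113.833/24.66 ≈ 4.6161.
Remaining = 65.74 × (1/2)^4.6161 = 65.74 × 0.040777 ≈ 2.6807 μg/mL.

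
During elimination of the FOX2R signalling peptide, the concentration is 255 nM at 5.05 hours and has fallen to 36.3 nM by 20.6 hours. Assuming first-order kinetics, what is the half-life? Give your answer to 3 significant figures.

5.53 hours

Over Δt = 20.6 − 5.05 = 15.55 hours, the level fell by a factor of 255/36.3 ≈ 7.0248.
n = log₂(7.0248) ≈ 2.8125 half-lives, so t½ = 15.55/2.8125 ≈ 5.529 hours.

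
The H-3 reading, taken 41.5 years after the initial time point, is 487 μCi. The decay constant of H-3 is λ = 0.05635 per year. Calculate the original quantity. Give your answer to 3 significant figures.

5050 μCi

t½ = ln 2 / λ = 0.69315 / 0.05635 ≈ 12.301 years.
Number of half-lives elapsed: n = 41.5/12.301 ≈ 3.3738.
A₀ = A × 2^n = 487 × 2^3.3738 = 487 × 10.366 ≈ 5048.2 μCi.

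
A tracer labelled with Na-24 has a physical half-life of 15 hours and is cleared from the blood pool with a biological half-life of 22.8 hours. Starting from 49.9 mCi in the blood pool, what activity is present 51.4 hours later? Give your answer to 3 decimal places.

1/t_eff = 1/t_phys + 1/t_biol = 1/15 + 1/22.8 = 0.11053 per hour.
t_eff = 15 × 22.8 / (15 + 22.8) ≈ 9.0476 hours.
Remaining = 49.9 × (1/2)^(51.4/9.0476) = 49.9 × (1/2)^5.6811 ≈ 0.9726 mCi.

0.973 mCi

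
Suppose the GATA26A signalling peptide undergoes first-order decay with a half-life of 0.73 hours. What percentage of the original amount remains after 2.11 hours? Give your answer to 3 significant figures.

n = 2.11/0.73 ≈ 2.8904 half-lives.
Fraction remaining = (1/2)^2.8904 ≈ 0.13487, i.e. 13.487%.

13.5%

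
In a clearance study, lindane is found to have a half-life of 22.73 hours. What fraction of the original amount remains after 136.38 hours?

0.015625

n = 136.38/22.73 ≈ 6 half-lives.
Fraction remaining = (1/2)^6 ≈ 0.015625.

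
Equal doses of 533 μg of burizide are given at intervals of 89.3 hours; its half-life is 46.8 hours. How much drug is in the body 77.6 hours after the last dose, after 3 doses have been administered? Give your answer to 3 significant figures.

The 3 doses were given 256.2, 166.9, 77.6 hours ago.
Total = 533·(1/2)^(256.2/46.8) + 533·(1/2)^(166.9/46.8) + 533·(1/2)^(77.6/46.8)
      = 11.989 + 44.997 + 168.88 ≈ 225.87 μg.

226 μg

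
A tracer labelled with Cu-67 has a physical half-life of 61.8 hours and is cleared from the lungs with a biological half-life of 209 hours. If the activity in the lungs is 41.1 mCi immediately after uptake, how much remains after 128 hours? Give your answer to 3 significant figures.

6.40 mCi

1/t_eff = 1/t_phys + 1/t_biol = 1/61.8 + 1/209 = 0.020966 per hour.
t_eff = 61.8 × 209 / (61.8 + 209) ≈ 47.696 hours.
Remaining = 41.1 × (1/2)^(128/47.696) = 41.1 × (1/2)^2.6836 ≈ 6.3971 mCi.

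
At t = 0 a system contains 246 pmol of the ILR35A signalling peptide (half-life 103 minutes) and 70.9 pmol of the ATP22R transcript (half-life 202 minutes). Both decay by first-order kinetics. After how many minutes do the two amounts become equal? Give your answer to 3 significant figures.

Set 246·(1/2)^(t/103) = 70.9·(1/2)^(t/202).
Taking log₂: log₂(246/70.9) = t·(1/103 − 1/202).
log₂(3.4697) = 1.7948; 1/103 − 1/202 = 0.0047582.
t = 1.7948 / 0.0047582 ≈ 377.2 minutes.

377 minutes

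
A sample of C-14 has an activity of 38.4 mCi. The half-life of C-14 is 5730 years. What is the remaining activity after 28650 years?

Elapsed time is 5 half-lives (28650/5730).
Each half-life halves the amount: 38.4 × (1/2)^5 = 38.4/32 = 1.2 mCi.

1.2 mCi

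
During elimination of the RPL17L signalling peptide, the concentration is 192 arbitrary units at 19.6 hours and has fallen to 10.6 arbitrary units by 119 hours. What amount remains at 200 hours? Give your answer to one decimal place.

Over Δt = 119 − 19.6 = 99.4 hours, the level fell by a factor of 192/10.6 ≈ 18.113.
n = log₂(18.113) ≈ 4.179 half-lives, so t½ = 99.4/4.179 ≈ 23.786 hours.
From t = 119 to t = 200: 10.6 × (1/2)^((200−119)/23.786) ≈ 1.0004 arbitrary units.

1.0 arbitrary units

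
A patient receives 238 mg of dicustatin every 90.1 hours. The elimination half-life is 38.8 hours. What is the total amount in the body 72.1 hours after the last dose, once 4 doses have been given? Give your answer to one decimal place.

81.9 mg

The 4 doses were given 342.4, 252.3, 162.2, 72.1 hours ago.
Total = 238·(1/2)^(342.4/38.8) + 238·(1/2)^(252.3/38.8) + 238·(1/2)^(162.2/38.8) + 238·(1/2)^(72.1/38.8)
      = 0.52489 + 2.6249 + 13.126 + 65.643 ≈ 81.919 mg.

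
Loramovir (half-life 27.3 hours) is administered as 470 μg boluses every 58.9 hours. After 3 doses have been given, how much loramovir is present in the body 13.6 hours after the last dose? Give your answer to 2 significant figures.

The 3 doses were given 131.4, 72.5, 13.6 hours ago.
Total = 470·(1/2)^(131.4/27.3) + 470·(1/2)^(72.5/27.3) + 470·(1/2)^(13.6/27.3)
      = 16.718 + 74.586 + 332.76 ≈ 424.07 μg.

420 μg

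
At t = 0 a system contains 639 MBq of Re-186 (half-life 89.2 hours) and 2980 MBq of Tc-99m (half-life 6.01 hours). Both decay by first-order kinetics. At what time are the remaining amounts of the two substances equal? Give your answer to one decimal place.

Set 639·(1/2)^(t/89.2) = 2980·(1/2)^(t/6.01).
Taking log₂: log₂(639/2980) = t·(1/89.2 − 1/6.01).
log₂(0.21443) = -2.2214; 1/89.2 − 1/6.01 = -0.15518.
t = -2.2214 / -0.15518 ≈ 14.315 hours.

14.3 hours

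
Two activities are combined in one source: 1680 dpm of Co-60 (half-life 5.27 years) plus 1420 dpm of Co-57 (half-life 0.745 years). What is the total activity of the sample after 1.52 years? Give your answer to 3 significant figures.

Co-60: 1680 × (1/2)^(1.52/5.27) = 1680 × (1/2)^0.28843 ≈ 1375.6 dpm.
Co-57: 1420 × (1/2)^(1.52/0.745) = 1420 × (1/2)^2.0403 ≈ 345.23 dpm.
Total = 1375.6 + 345.23 ≈ 1720.8 dpm.

1720 dpm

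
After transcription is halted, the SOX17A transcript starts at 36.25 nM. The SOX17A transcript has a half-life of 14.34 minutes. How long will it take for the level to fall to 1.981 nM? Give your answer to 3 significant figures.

60.1 minutes

Fraction remaining = 1.981/36.25 ≈ 0.054648.
n = log₂(36.25/1.981) = ln(18.299)/ln 2 ≈ 4.1937 half-lives.
t = n × t½ = 4.1937 × 14.34 ≈ 60.137 minutes.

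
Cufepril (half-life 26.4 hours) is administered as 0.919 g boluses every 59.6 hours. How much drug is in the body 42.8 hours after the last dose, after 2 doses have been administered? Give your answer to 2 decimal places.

0.36 g

The 2 doses were given 102.4, 42.8 hours ago.
Total = 0.919·(1/2)^(102.4/26.4) + 0.919·(1/2)^(42.8/26.4)
      = 0.062472 + 0.29873 ≈ 0.3612 g.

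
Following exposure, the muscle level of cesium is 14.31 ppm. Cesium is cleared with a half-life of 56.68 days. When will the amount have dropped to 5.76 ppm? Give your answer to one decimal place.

74.4 days

Fraction remaining = 5.76/14.31 ≈ 0.40252.
n = log₂(14.31/5.76) = ln(2.4844)/ln 2 ≈ 1.3129 half-lives.
t = n × t½ = 1.3129 × 56.68 ≈ 74.414 days.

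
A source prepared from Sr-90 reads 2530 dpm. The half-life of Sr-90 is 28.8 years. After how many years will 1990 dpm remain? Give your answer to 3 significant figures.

Fraction remaining = 1990/2530 ≈ 0.78656.
n = log₂(2530/1990) = ln(1.2714)/ln 2 ≈ 0.34637 half-lives.
t = n × t½ = 0.34637 × 28.8 ≈ 9.9754 years.

9.98 years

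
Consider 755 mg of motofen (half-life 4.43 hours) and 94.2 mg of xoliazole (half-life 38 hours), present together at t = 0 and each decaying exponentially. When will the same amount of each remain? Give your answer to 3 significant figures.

15.1 hours

Set 755·(1/2)^(t/4.43) = 94.2·(1/2)^(t/38).
Taking log₂: log₂(755/94.2) = t·(1/4.43 − 1/38).
log₂(8.0149) = 3.0027; 1/4.43 − 1/38 = 0.19942.
t = 3.0027 / 0.19942 ≈ 15.057 hours.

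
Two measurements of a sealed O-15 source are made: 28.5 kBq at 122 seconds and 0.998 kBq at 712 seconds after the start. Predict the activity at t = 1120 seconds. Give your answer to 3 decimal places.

Over Δt = 712 − 122 = 590 seconds, the level fell by a factor of 28.5/0.998 ≈ 28.557.
n = log₂(28.557) ≈ 4.8358 half-lives, so t½ = 590/4.8358 ≈ 122.01 seconds.
From t = 712 to t = 1120: 0.998 × (1/2)^((1120−712)/122.01) ≈ 0.09828 kBq.

0.098 kBq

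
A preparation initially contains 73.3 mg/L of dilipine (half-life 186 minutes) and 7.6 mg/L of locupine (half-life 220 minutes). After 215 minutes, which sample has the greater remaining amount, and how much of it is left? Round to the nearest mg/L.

dilipine, 33 mg/L

dilipine: 73.3 × (1/2)^1.1559 ≈ 32.896 mg/L.
locupine: 7.6 × (1/2)^0.97727 ≈ 3.8603 mg/L.
Dilipine has more remaining, at ≈ 32.896 mg/L.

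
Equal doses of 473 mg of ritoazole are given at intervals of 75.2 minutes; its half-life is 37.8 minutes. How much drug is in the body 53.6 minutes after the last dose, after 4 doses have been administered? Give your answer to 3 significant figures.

The 4 doses were given 279.2, 204, 128.8, 53.6 minutes ago.
Total = 473·(1/2)^(279.2/37.8) + 473·(1/2)^(204/37.8) + 473·(1/2)^(128.8/37.8) + 473·(1/2)^(53.6/37.8)
      = 2.8274 + 11.227 + 44.579 + 177.01 ≈ 235.65 mg.

236 mg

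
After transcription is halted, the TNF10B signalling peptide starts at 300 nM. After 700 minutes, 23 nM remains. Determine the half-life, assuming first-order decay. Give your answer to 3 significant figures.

A/A₀ = 23/300 ≈ 0.076667.
n = log₂(13.043) ≈ 3.7053 half-lives elapsed in 700 minutes.
t½ = 700/3.7053 ≈ 188.92 minutes.

189 minutes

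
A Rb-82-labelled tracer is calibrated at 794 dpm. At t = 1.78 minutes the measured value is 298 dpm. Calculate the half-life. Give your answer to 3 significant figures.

A/A₀ = 298/794 ≈ 0.37531.
n = log₂(2.6644) ≈ 1.4138 half-lives elapsed in 1.78 minutes.
t½ = 1.78/1.4138 ≈ 1.259 minutes.

1.26 minutes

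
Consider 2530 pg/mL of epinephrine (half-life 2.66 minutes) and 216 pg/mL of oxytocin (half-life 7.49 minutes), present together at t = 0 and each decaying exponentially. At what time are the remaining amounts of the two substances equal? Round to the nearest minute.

Set 2530·(1/2)^(t/2.66) = 216·(1/2)^(t/7.49).
Taking log₂: log₂(2530/216) = t·(1/2.66 − 1/7.49).
log₂(11.713) = 3.55; 1/2.66 − 1/7.49 = 0.24243.
t = 3.55 / 0.24243 ≈ 14.644 minutes.

15 minutes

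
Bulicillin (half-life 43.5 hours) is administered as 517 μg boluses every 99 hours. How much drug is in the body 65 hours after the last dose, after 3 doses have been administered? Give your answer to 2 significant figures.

230 μg

The 3 doses were given 263, 164, 65 hours ago.
Total = 517·(1/2)^(263/43.5) + 517·(1/2)^(164/43.5) + 517·(1/2)^(65/43.5)
      = 7.8247 + 37.894 + 183.52 ≈ 229.24 μg.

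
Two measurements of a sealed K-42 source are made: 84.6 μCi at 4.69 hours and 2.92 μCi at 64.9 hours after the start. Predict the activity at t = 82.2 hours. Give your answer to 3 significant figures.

1.11 μCi

Over Δt = 64.9 − 4.69 = 60.21 hours, the level fell by a factor of 84.6/2.92 ≈ 28.973.
n = log₂(28.973) ≈ 4.8566 half-lives, so t½ = 60.21/4.8566 ≈ 12.398 hours.
From t = 64.9 to t = 82.2: 2.92 × (1/2)^((82.2−64.9)/12.398) ≈ 1.11 μCi.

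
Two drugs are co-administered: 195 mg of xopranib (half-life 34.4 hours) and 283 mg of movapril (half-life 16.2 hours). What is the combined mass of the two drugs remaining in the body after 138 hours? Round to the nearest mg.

13 mg

xopranib: 195 × (1/2)^(138/34.4) = 195 × (1/2)^4.0116 ≈ 12.09 mg.
movapril: 283 × (1/2)^(138/16.2) = 283 × (1/2)^8.5185 ≈ 0.77171 mg.
Total = 12.09 + 0.77171 ≈ 12.861 mg.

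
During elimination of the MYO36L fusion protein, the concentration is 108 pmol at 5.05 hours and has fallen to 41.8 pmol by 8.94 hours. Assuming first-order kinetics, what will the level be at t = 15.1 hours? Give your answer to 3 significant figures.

9.30 pmol

Over Δt = 8.94 − 5.05 = 3.89 hours, the level fell by a factor of 108/41.8 ≈ 2.5837.
n = log₂(2.5837) ≈ 1.3695 half-lives, so t½ = 3.89/1.3695 ≈ 2.8405 hours.
From t = 8.94 to t = 15.1: 41.8 × (1/2)^((15.1−8.94)/2.8405) ≈ 9.2974 pmol.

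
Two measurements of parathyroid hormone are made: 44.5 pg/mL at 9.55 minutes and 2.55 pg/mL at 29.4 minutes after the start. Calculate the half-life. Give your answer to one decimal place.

4.8 minutes

Over Δt = 29.4 − 9.55 = 19.85 minutes, the level fell by a factor of 44.5/2.55 ≈ 17.451.
n = log₂(17.451) ≈ 4.1252 half-lives, so t½ = 19.85/4.1252 ≈ 4.8118 minutes.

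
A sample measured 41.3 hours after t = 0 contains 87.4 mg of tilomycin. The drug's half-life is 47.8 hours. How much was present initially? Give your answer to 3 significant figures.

Number of half-lives elapsed: n = 41.3/47.8 ≈ 0.86402.
A₀ = A × 2^n = 87.4 × 2^0.86402 = 87.4 × 1.8201 ≈ 159.08 mg.

159 mg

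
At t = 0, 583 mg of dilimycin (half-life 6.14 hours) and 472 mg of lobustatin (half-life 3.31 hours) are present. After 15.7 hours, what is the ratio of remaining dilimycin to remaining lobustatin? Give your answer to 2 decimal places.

5.62

dilimycin: 583 × (1/2)^(15.7/6.14) = 583 × (1/2)^2.557 ≈ 99.068 mg.
lobustatin: 472 × (1/2)^(15.7/3.31) = 472 × (1/2)^4.7432 ≈ 17.624 mg.
Ratio ≈ 99.068 / 17.624 ≈ 5.6213.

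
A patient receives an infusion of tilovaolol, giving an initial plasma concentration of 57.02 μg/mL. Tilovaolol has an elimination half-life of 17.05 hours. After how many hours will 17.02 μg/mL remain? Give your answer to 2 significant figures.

30 hours

Fraction remaining = 17.02/57.02 ≈ 0.29849.
n = log₂(57.02/17.02) = ln(3.3502)/ln 2 ≈ 1.7442 half-lives.
t = n × t½ = 1.7442 × 17.05 ≈ 29.739 hours.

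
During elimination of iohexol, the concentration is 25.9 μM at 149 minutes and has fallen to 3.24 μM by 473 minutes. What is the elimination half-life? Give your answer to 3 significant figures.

Over Δt = 473 − 149 = 324 minutes, the level fell by a factor of 25.9/3.24 ≈ 7.9938.
n = log₂(7.9938) ≈ 2.9989 half-lives, so t½ = 324/2.9989 ≈ 108.04 minutes.

108 minutes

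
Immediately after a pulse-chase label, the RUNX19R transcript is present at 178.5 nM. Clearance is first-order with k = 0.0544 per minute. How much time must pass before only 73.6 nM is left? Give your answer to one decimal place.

16.3 minutes

t½ = ln 2 / k = 0.69315 / 0.0544 ≈ 12.742 minutes.
Fraction remaining = 73.6/178.5 ≈ 0.41232.
n = log₂(178.5/73.6) = ln(2.4253)/ln 2 ≈ 1.2781 half-lives.
t = n × t½ = 1.2781 × 12.742 ≈ 16.286 minutes.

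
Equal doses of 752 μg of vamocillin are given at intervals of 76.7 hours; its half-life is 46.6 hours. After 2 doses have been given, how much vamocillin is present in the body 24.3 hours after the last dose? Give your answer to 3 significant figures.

691 μg

The 2 doses were given 101, 24.3 hours ago.
Total = 752·(1/2)^(101/46.6) + 752·(1/2)^(24.3/46.6)
      = 167.41 + 523.89 ≈ 691.3 μg.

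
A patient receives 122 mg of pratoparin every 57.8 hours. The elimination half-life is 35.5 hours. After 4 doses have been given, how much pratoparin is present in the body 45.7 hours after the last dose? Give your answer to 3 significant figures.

The 4 doses were given 219.1, 161.3, 103.5, 45.7 hours ago.
Total = 122·(1/2)^(219.1/35.5) + 122·(1/2)^(161.3/35.5) + 122·(1/2)^(103.5/35.5) + 122·(1/2)^(45.7/35.5)
      = 1.6922 + 5.231 + 16.17 + 49.985 ≈ 73.078 mg.

73.1 mg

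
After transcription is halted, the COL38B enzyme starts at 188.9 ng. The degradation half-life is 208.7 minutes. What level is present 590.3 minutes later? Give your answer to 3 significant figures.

Number of half-lives: n = 590.3/208.7 ≈ 2.8285.
Remaining = 188.9 × (1/2)^2.8285 = 188.9 × 0.14078 ≈ 26.594 ng.

26.6 ng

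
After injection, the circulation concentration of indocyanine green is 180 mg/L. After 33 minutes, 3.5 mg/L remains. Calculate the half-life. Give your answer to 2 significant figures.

5.8 minutes

A/A₀ = 3.5/180 ≈ 0.019444.
n = log₂(51.429) ≈ 5.6845 half-lives elapsed in 33 minutes.
t½ = 33/5.6845 ≈ 5.8053 minutes.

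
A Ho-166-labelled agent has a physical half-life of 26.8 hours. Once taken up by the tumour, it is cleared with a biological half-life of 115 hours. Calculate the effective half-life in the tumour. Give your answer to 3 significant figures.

1/t_eff = 1/t_phys + 1/t_biol = 1/26.8 + 1/115 = 0.046009 per hour.
t_eff = 26.8 × 115 / (26.8 + 115) ≈ 21.735 hours.

21.7 hours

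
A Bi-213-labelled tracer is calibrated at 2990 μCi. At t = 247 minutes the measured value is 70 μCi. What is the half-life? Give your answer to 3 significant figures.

A/A₀ = 70/2990 ≈ 0.023411.
n = log₂(42.714) ≈ 5.4166 half-lives elapsed in 247 minutes.
t½ = 247/5.4166 ≈ 45.6 minutes.

45.6 minutes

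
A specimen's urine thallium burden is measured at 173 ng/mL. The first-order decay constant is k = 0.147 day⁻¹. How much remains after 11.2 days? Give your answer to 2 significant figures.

t½ = ln 2 / k = 0.69315 / 0.147 ≈ 4.7153 days.
Number of half-lives: n = 11.2/4.7153 ≈ 2.3753.
Remaining = 173 × (1/2)^2.3753 = 173 × 0.19274 ≈ 33.344 ng/mL.

33 ng/mL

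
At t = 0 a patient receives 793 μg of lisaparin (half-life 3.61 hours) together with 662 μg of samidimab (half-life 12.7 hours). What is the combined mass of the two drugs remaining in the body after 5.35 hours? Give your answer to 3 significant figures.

lisaparin: 793 × (1/2)^(5.35/3.61) = 793 × (1/2)^1.482 ≈ 283.89 μg.
samidimab: 662 × (1/2)^(5.35/12.7) = 662 × (1/2)^0.42126 ≈ 494.36 μg.
Total = 283.89 + 494.36 ≈ 778.25 μg.

778 μg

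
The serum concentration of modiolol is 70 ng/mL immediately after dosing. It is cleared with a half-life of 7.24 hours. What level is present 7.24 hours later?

Elapsed time is 1 half-life (7.24/7.24).
Each half-life halves the amount: 70 × (1/2)^1 = 70/2 = 35 ng/mL.

35 ng/mL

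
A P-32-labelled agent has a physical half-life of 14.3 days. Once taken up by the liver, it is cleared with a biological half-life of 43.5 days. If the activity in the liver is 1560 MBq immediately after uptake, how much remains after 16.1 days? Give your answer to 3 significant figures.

553 MBq

1/t_eff = 1/t_phys + 1/t_biol = 1/14.3 + 1/43.5 = 0.092919 per day.
t_eff = 14.3 × 43.5 / (14.3 + 43.5) ≈ 10.762 days.
Remaining = 1560 × (1/2)^(16.1/10.762) = 1560 × (1/2)^1.496 ≈ 553.08 MBq.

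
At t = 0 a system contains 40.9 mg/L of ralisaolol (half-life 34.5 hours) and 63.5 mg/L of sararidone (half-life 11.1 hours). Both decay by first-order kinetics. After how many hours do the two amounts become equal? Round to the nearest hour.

Set 40.9·(1/2)^(t/34.5) = 63.5·(1/2)^(t/11.1).
Taking log₂: log₂(40.9/63.5) = t·(1/34.5 − 1/11.1).
log₂(0.64409) = -0.63466; 1/34.5 − 1/11.1 = -0.061105.
t = -0.63466 / -0.061105 ≈ 10.386 hours.

10 hours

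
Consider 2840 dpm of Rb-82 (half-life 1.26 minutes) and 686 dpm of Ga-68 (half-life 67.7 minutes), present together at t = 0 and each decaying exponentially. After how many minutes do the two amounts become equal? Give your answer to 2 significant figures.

Set 2840·(1/2)^(t/1.26) = 686·(1/2)^(t/67.7).
Taking log₂: log₂(2840/686) = t·(1/1.26 − 1/67.7).
log₂(4.1399) = 2.0496; 1/1.26 − 1/67.7 = 0.77888.
t = 2.0496 / 0.77888 ≈ 2.6315 minutes.

2.6 minutes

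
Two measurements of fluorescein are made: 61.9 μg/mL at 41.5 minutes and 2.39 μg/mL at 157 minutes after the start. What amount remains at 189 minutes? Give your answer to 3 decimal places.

Over Δt = 157 − 41.5 = 115.5 minutes, the level fell by a factor of 61.9/2.39 ≈ 25.9.
n = log₂(25.9) ≈ 4.6949 half-lives, so t½ = 115.5/4.6949 ≈ 24.601 minutes.
From t = 157 to t = 189: 2.39 × (1/2)^((189−157)/24.601) ≈ 0.97014 μg/mL.

0.970 μg/mL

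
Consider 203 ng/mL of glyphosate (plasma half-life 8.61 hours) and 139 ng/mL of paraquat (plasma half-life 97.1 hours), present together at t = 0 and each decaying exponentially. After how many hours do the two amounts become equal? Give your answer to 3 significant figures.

5.16 hours

Set 203·(1/2)^(t/8.61) = 139·(1/2)^(t/97.1).
Taking log₂: log₂(203/139) = t·(1/8.61 − 1/97.1).
log₂(1.4604) = 0.54639; 1/8.61 − 1/97.1 = 0.10585.
t = 0.54639 / 0.10585 ≈ 5.1622 hours.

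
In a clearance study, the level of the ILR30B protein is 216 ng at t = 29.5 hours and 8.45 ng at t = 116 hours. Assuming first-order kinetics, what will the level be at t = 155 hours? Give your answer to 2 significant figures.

Over Δt = 116 − 29.5 = 86.5 hours, the level fell by a factor of 216/8.45 ≈ 25.562.
n = log₂(25.562) ≈ 4.6759 half-lives, so t½ = 86.5/4.6759 ≈ 18.499 hours.
From t = 116 to t = 155: 8.45 × (1/2)^((155−116)/18.499) ≈ 1.9598 ng.

2.0 ng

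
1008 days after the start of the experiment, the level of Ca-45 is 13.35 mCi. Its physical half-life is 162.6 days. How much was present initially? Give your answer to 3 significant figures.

Number of half-lives elapsed: n = 1008/162.6 ≈ 6.1993.
A₀ = A × 2^n = 13.35 × 2^6.1993 = 13.35 × 73.479 ≈ 980.95 mCi.

981 mCi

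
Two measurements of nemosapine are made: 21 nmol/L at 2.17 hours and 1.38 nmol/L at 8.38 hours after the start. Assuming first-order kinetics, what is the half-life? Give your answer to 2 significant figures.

1.6 hours

Over Δt = 8.38 − 2.17 = 6.21 hours, the level fell by a factor of 21/1.38 ≈ 15.217.
n = log₂(15.217) ≈ 3.9276 half-lives, so t½ = 6.21/3.9276 ≈ 1.5811 hours.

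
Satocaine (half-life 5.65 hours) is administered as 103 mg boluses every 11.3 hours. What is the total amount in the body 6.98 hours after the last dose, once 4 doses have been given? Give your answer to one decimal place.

58.1 mg

The 4 doses were given 40.88, 29.58, 18.28, 6.98 hours ago.
Total = 103·(1/2)^(40.88/5.65) + 103·(1/2)^(29.58/5.65) + 103·(1/2)^(18.28/5.65) + 103·(1/2)^(6.98/5.65)
      = 0.68354 + 2.7342 + 10.937 + 43.747 ≈ 58.101 mg.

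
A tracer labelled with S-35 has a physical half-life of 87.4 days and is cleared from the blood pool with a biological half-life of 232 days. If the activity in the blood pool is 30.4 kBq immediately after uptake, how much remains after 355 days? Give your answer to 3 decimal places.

1/t_eff = 1/t_phys + 1/t_biol = 1/87.4 + 1/232 = 0.015752 per day.
t_eff = 87.4 × 232 / (87.4 + 232) ≈ 63.484 days.
Remaining = 30.4 × (1/2)^(355/63.484) = 30.4 × (1/2)^5.592 ≈ 0.63027 kBq.

0.630 kBq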